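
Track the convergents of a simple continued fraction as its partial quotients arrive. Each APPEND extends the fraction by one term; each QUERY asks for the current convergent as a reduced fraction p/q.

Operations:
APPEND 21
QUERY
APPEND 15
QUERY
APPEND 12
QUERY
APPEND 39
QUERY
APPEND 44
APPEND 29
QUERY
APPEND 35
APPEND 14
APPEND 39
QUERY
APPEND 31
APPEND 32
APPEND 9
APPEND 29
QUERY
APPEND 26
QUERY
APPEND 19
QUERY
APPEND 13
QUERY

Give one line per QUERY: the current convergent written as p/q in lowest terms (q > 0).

APPEND 21: p_0 = 21·1 + 0 = 21, q_0 = 21·0 + 1 = 1 → 21/1
APPEND 15: p_1 = 15·21 + 1 = 316, q_1 = 15·1 + 0 = 15 → 316/15
APPEND 12: p_2 = 12·316 + 21 = 3813, q_2 = 12·15 + 1 = 181 → 3813/181
APPEND 39: p_3 = 39·3813 + 316 = 149023, q_3 = 39·181 + 15 = 7074 → 149023/7074
APPEND 44: p_4 = 44·149023 + 3813 = 6560825, q_4 = 44·7074 + 181 = 311437 → 6560825/311437
APPEND 29: p_5 = 29·6560825 + 149023 = 190412948, q_5 = 29·311437 + 7074 = 9038747 → 190412948/9038747
APPEND 35: p_6 = 35·190412948 + 6560825 = 6671014005, q_6 = 35·9038747 + 311437 = 316667582 → 6671014005/316667582
APPEND 14: p_7 = 14·6671014005 + 190412948 = 93584609018, q_7 = 14·316667582 + 9038747 = 4442384895 → 93584609018/4442384895
APPEND 39: p_8 = 39·93584609018 + 6671014005 = 3656470765707, q_8 = 39·4442384895 + 316667582 = 173569678487 → 3656470765707/173569678487
APPEND 31: p_9 = 31·3656470765707 + 93584609018 = 113444178345935, q_9 = 31·173569678487 + 4442384895 = 5385102417992 → 113444178345935/5385102417992
APPEND 32: p_10 = 32·113444178345935 + 3656470765707 = 3633870177835627, q_10 = 32·5385102417992 + 173569678487 = 172496847054231 → 3633870177835627/172496847054231
APPEND 9: p_11 = 9·3633870177835627 + 113444178345935 = 32818275778866578, q_11 = 9·172496847054231 + 5385102417992 = 1557856725906071 → 32818275778866578/1557856725906071
APPEND 29: p_12 = 29·32818275778866578 + 3633870177835627 = 955363867764966389, q_12 = 29·1557856725906071 + 172496847054231 = 45350341898330290 → 955363867764966389/45350341898330290
APPEND 26: p_13 = 26·955363867764966389 + 32818275778866578 = 24872278837667992692, q_13 = 26·45350341898330290 + 1557856725906071 = 1180666746082493611 → 24872278837667992692/1180666746082493611
APPEND 19: p_14 = 19·24872278837667992692 + 955363867764966389 = 473528661783456827537, q_14 = 19·1180666746082493611 + 45350341898330290 = 22478018517465708899 → 473528661783456827537/22478018517465708899
APPEND 13: p_15 = 13·473528661783456827537 + 24872278837667992692 = 6180744882022606750673, q_15 = 13·22478018517465708899 + 1180666746082493611 = 293394907473136709298 → 6180744882022606750673/293394907473136709298

21/1
316/15
3813/181
149023/7074
190412948/9038747
3656470765707/173569678487
955363867764966389/45350341898330290
24872278837667992692/1180666746082493611
473528661783456827537/22478018517465708899
6180744882022606750673/293394907473136709298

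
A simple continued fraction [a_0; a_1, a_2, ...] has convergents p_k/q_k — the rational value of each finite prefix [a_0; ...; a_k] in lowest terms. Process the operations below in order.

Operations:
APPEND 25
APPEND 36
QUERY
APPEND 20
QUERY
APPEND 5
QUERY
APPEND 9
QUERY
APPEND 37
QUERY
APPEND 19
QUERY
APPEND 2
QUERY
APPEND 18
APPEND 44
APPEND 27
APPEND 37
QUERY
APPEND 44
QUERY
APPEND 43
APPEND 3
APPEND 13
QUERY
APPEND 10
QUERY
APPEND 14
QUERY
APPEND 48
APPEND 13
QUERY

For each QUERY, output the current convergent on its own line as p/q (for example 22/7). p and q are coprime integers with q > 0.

901/36
18045/721
91126/3641
838179/33490
31103749/1242771
591809410/23646139
1214722569/48535049
990145513436124/39561923222777
43593136542509047/1741792794626480
75586511448705623411/3020109390016600920
761535192674122718592/30427645649237119931
10737079208886423683699/429007148479336279954
6720574463058778397653571/268525027193025257530353

APPEND 25: p_0 = 25·1 + 0 = 25, q_0 = 25·0 + 1 = 1 → 25/1
APPEND 36: p_1 = 36·25 + 1 = 901, q_1 = 36·1 + 0 = 36 → 901/36
APPEND 20: p_2 = 20·901 + 25 = 18045, q_2 = 20·36 + 1 = 721 → 18045/721
APPEND 5: p_3 = 5·18045 + 901 = 91126, q_3 = 5·721 + 36 = 3641 → 91126/3641
APPEND 9: p_4 = 9·91126 + 18045 = 838179, q_4 = 9·3641 + 721 = 33490 → 838179/33490
APPEND 37: p_5 = 37·838179 + 91126 = 31103749, q_5 = 37·33490 + 3641 = 1242771 → 31103749/1242771
APPEND 19: p_6 = 19·31103749 + 838179 = 591809410, q_6 = 19·1242771 + 33490 = 23646139 → 591809410/23646139
APPEND 2: p_7 = 2·591809410 + 31103749 = 1214722569, q_7 = 2·23646139 + 1242771 = 48535049 → 1214722569/48535049
APPEND 18: p_8 = 18·1214722569 + 591809410 = 22456815652, q_8 = 18·48535049 + 23646139 = 897277021 → 22456815652/897277021
APPEND 44: p_9 = 44·22456815652 + 1214722569 = 989314611257, q_9 = 44·897277021 + 48535049 = 39528723973 → 989314611257/39528723973
APPEND 27: p_10 = 27·989314611257 + 22456815652 = 26733951319591, q_10 = 27·39528723973 + 897277021 = 1068172824292 → 26733951319591/1068172824292
APPEND 37: p_11 = 37·26733951319591 + 989314611257 = 990145513436124, q_11 = 37·1068172824292 + 39528723973 = 39561923222777 → 990145513436124/39561923222777
APPEND 44: p_12 = 44·990145513436124 + 26733951319591 = 43593136542509047, q_12 = 44·39561923222777 + 1068172824292 = 1741792794626480 → 43593136542509047/1741792794626480
APPEND 43: p_13 = 43·43593136542509047 + 990145513436124 = 1875495016841325145, q_13 = 43·1741792794626480 + 39561923222777 = 74936652092161417 → 1875495016841325145/74936652092161417
APPEND 3: p_14 = 3·1875495016841325145 + 43593136542509047 = 5670078187066484482, q_14 = 3·74936652092161417 + 1741792794626480 = 226551749071110731 → 5670078187066484482/226551749071110731
APPEND 13: p_15 = 13·5670078187066484482 + 1875495016841325145 = 75586511448705623411, q_15 = 13·226551749071110731 + 74936652092161417 = 3020109390016600920 → 75586511448705623411/3020109390016600920
APPEND 10: p_16 = 10·75586511448705623411 + 5670078187066484482 = 761535192674122718592, q_16 = 10·3020109390016600920 + 226551749071110731 = 30427645649237119931 → 761535192674122718592/30427645649237119931
APPEND 14: p_17 = 14·761535192674122718592 + 75586511448705623411 = 10737079208886423683699, q_17 = 14·30427645649237119931 + 3020109390016600920 = 429007148479336279954 → 10737079208886423683699/429007148479336279954
APPEND 48: p_18 = 48·10737079208886423683699 + 761535192674122718592 = 516141337219222459536144, q_18 = 48·429007148479336279954 + 30427645649237119931 = 20622770772657378557723 → 516141337219222459536144/20622770772657378557723
APPEND 13: p_19 = 13·516141337219222459536144 + 10737079208886423683699 = 6720574463058778397653571, q_19 = 13·20622770772657378557723 + 429007148479336279954 = 268525027193025257530353 → 6720574463058778397653571/268525027193025257530353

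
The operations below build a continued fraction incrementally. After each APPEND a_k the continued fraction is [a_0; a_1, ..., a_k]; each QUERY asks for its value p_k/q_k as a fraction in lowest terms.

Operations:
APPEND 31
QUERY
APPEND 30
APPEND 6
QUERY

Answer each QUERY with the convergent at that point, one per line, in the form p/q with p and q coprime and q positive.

APPEND 31: p_0 = 31·1 + 0 = 31, q_0 = 31·0 + 1 = 1 → 31/1
APPEND 30: p_1 = 30·31 + 1 = 931, q_1 = 30·1 + 0 = 30 → 931/30
APPEND 6: p_2 = 6·931 + 31 = 5617, q_2 = 6·30 + 1 = 181 → 5617/181

31/1
5617/181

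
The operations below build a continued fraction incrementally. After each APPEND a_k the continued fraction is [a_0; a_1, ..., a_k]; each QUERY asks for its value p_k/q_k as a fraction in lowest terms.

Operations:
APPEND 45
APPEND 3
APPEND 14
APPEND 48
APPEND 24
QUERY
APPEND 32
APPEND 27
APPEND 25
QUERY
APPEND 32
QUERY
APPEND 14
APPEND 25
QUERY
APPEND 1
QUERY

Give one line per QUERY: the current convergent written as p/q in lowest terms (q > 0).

2250461/49651
48801566965/1076688999
1563599321221/34497051892
550043400922696/12135382439067
571982592986755/12619417854554

APPEND 45: p_0 = 45·1 + 0 = 45, q_0 = 45·0 + 1 = 1 → 45/1
APPEND 3: p_1 = 3·45 + 1 = 136, q_1 = 3·1 + 0 = 3 → 136/3
APPEND 14: p_2 = 14·136 + 45 = 1949, q_2 = 14·3 + 1 = 43 → 1949/43
APPEND 48: p_3 = 48·1949 + 136 = 93688, q_3 = 48·43 + 3 = 2067 → 93688/2067
APPEND 24: p_4 = 24·93688 + 1949 = 2250461, q_4 = 24·2067 + 43 = 49651 → 2250461/49651
APPEND 32: p_5 = 32·2250461 + 93688 = 72108440, q_5 = 32·49651 + 2067 = 1590899 → 72108440/1590899
APPEND 27: p_6 = 27·72108440 + 2250461 = 1949178341, q_6 = 27·1590899 + 49651 = 43003924 → 1949178341/43003924
APPEND 25: p_7 = 25·1949178341 + 72108440 = 48801566965, q_7 = 25·43003924 + 1590899 = 1076688999 → 48801566965/1076688999
APPEND 32: p_8 = 32·48801566965 + 1949178341 = 1563599321221, q_8 = 32·1076688999 + 43003924 = 34497051892 → 1563599321221/34497051892
APPEND 14: p_9 = 14·1563599321221 + 48801566965 = 21939192064059, q_9 = 14·34497051892 + 1076688999 = 484035415487 → 21939192064059/484035415487
APPEND 25: p_10 = 25·21939192064059 + 1563599321221 = 550043400922696, q_10 = 25·484035415487 + 34497051892 = 12135382439067 → 550043400922696/12135382439067
APPEND 1: p_11 = 1·550043400922696 + 21939192064059 = 571982592986755, q_11 = 1·12135382439067 + 484035415487 = 12619417854554 → 571982592986755/12619417854554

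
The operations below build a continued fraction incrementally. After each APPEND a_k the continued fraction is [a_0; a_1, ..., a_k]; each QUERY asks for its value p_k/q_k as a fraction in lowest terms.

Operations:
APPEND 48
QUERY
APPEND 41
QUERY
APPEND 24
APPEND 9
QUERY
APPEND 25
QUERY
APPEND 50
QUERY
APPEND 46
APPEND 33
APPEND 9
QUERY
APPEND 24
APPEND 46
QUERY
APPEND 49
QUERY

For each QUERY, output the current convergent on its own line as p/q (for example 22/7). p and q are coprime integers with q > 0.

48/1
1969/41
427705/8906
10739929/223635
537424155/11190656
7375047632977/153568871582
8186995913058277/170475878473384
401340617584756123/8357020704100203

APPEND 48: p_0 = 48·1 + 0 = 48, q_0 = 48·0 + 1 = 1 → 48/1
APPEND 41: p_1 = 41·48 + 1 = 1969, q_1 = 41·1 + 0 = 41 → 1969/41
APPEND 24: p_2 = 24·1969 + 48 = 47304, q_2 = 24·41 + 1 = 985 → 47304/985
APPEND 9: p_3 = 9·47304 + 1969 = 427705, q_3 = 9·985 + 41 = 8906 → 427705/8906
APPEND 25: p_4 = 25·427705 + 47304 = 10739929, q_4 = 25·8906 + 985 = 223635 → 10739929/223635
APPEND 50: p_5 = 50·10739929 + 427705 = 537424155, q_5 = 50·223635 + 8906 = 11190656 → 537424155/11190656
APPEND 46: p_6 = 46·537424155 + 10739929 = 24732251059, q_6 = 46·11190656 + 223635 = 514993811 → 24732251059/514993811
APPEND 33: p_7 = 33·24732251059 + 537424155 = 816701709102, q_7 = 33·514993811 + 11190656 = 17005986419 → 816701709102/17005986419
APPEND 9: p_8 = 9·816701709102 + 24732251059 = 7375047632977, q_8 = 9·17005986419 + 514993811 = 153568871582 → 7375047632977/153568871582
APPEND 24: p_9 = 24·7375047632977 + 816701709102 = 177817844900550, q_9 = 24·153568871582 + 17005986419 = 3702658904387 → 177817844900550/3702658904387
APPEND 46: p_10 = 46·177817844900550 + 7375047632977 = 8186995913058277, q_10 = 46·3702658904387 + 153568871582 = 170475878473384 → 8186995913058277/170475878473384
APPEND 49: p_11 = 49·8186995913058277 + 177817844900550 = 401340617584756123, q_11 = 49·170475878473384 + 3702658904387 = 8357020704100203 → 401340617584756123/8357020704100203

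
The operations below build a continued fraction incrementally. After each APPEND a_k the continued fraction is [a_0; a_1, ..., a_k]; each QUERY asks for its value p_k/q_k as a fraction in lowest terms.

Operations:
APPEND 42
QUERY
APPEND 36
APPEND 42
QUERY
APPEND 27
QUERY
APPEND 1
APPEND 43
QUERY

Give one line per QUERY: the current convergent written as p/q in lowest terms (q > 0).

42/1
63588/1513
1718389/40887
78343400/1864087

APPEND 42: p_0 = 42·1 + 0 = 42, q_0 = 42·0 + 1 = 1 → 42/1
APPEND 36: p_1 = 36·42 + 1 = 1513, q_1 = 36·1 + 0 = 36 → 1513/36
APPEND 42: p_2 = 42·1513 + 42 = 63588, q_2 = 42·36 + 1 = 1513 → 63588/1513
APPEND 27: p_3 = 27·63588 + 1513 = 1718389, q_3 = 27·1513 + 36 = 40887 → 1718389/40887
APPEND 1: p_4 = 1·1718389 + 63588 = 1781977, q_4 = 1·40887 + 1513 = 42400 → 1781977/42400
APPEND 43: p_5 = 43·1781977 + 1718389 = 78343400, q_5 = 43·42400 + 40887 = 1864087 → 78343400/1864087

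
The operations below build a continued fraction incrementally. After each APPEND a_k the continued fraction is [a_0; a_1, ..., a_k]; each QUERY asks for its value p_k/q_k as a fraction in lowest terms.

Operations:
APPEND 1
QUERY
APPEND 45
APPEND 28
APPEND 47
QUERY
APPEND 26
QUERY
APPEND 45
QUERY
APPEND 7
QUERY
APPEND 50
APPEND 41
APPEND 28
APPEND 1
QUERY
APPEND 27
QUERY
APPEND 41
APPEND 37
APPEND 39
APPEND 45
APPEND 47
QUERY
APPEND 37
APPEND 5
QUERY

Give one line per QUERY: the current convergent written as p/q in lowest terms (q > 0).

1/1
60629/59312
1577643/1543373
71054564/69511097
498959591/488121052
29787120423799/29140076309938
833013092508107/814918150445635
104575510474596568758295/102303892152855914165024
19462164747984254897448140/19039402192758710552977469

APPEND 1: p_0 = 1·1 + 0 = 1, q_0 = 1·0 + 1 = 1 → 1/1
APPEND 45: p_1 = 45·1 + 1 = 46, q_1 = 45·1 + 0 = 45 → 46/45
APPEND 28: p_2 = 28·46 + 1 = 1289, q_2 = 28·45 + 1 = 1261 → 1289/1261
APPEND 47: p_3 = 47·1289 + 46 = 60629, q_3 = 47·1261 + 45 = 59312 → 60629/59312
APPEND 26: p_4 = 26·60629 + 1289 = 1577643, q_4 = 26·59312 + 1261 = 1543373 → 1577643/1543373
APPEND 45: p_5 = 45·1577643 + 60629 = 71054564, q_5 = 45·1543373 + 59312 = 69511097 → 71054564/69511097
APPEND 7: p_6 = 7·71054564 + 1577643 = 498959591, q_6 = 7·69511097 + 1543373 = 488121052 → 498959591/488121052
APPEND 50: p_7 = 50·498959591 + 71054564 = 25019034114, q_7 = 50·488121052 + 69511097 = 24475563697 → 25019034114/24475563697
APPEND 41: p_8 = 41·25019034114 + 498959591 = 1026279358265, q_8 = 41·24475563697 + 488121052 = 1003986232629 → 1026279358265/1003986232629
APPEND 28: p_9 = 28·1026279358265 + 25019034114 = 28760841065534, q_9 = 28·1003986232629 + 24475563697 = 28136090077309 → 28760841065534/28136090077309
APPEND 1: p_10 = 1·28760841065534 + 1026279358265 = 29787120423799, q_10 = 1·28136090077309 + 1003986232629 = 29140076309938 → 29787120423799/29140076309938
APPEND 27: p_11 = 27·29787120423799 + 28760841065534 = 833013092508107, q_11 = 27·29140076309938 + 28136090077309 = 814918150445635 → 833013092508107/814918150445635
APPEND 41: p_12 = 41·833013092508107 + 29787120423799 = 34183323913256186, q_12 = 41·814918150445635 + 29140076309938 = 33440784244580973 → 34183323913256186/33440784244580973
APPEND 37: p_13 = 37·34183323913256186 + 833013092508107 = 1265615997882986989, q_13 = 37·33440784244580973 + 814918150445635 = 1238123935199941636 → 1265615997882986989/1238123935199941636
APPEND 39: p_14 = 39·1265615997882986989 + 34183323913256186 = 49393207241349748757, q_14 = 39·1238123935199941636 + 33440784244580973 = 48320274257042304777 → 49393207241349748757/48320274257042304777
APPEND 45: p_15 = 45·49393207241349748757 + 1265615997882986989 = 2223959941858621681054, q_15 = 45·48320274257042304777 + 1238123935199941636 = 2175650465502103656601 → 2223959941858621681054/2175650465502103656601
APPEND 47: p_16 = 47·2223959941858621681054 + 49393207241349748757 = 104575510474596568758295, q_16 = 47·2175650465502103656601 + 48320274257042304777 = 102303892152855914165024 → 104575510474596568758295/102303892152855914165024
APPEND 37: p_17 = 37·104575510474596568758295 + 2223959941858621681054 = 3871517847501931665737969, q_17 = 37·102303892152855914165024 + 2175650465502103656601 = 3787419660121170927762489 → 3871517847501931665737969/3787419660121170927762489
APPEND 5: p_18 = 5·3871517847501931665737969 + 104575510474596568758295 = 19462164747984254897448140, q_18 = 5·3787419660121170927762489 + 102303892152855914165024 = 19039402192758710552977469 → 19462164747984254897448140/19039402192758710552977469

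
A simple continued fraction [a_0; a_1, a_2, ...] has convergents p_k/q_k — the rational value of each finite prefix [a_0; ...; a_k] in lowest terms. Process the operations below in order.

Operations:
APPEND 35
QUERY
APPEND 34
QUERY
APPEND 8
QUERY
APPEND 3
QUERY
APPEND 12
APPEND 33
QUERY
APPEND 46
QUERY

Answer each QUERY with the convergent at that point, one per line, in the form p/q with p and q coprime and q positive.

35/1
1191/34
9563/273
29880/853
12177939/347650
560553317/16002409

APPEND 35: p_0 = 35·1 + 0 = 35, q_0 = 35·0 + 1 = 1 → 35/1
APPEND 34: p_1 = 34·35 + 1 = 1191, q_1 = 34·1 + 0 = 34 → 1191/34
APPEND 8: p_2 = 8·1191 + 35 = 9563, q_2 = 8·34 + 1 = 273 → 9563/273
APPEND 3: p_3 = 3·9563 + 1191 = 29880, q_3 = 3·273 + 34 = 853 → 29880/853
APPEND 12: p_4 = 12·29880 + 9563 = 368123, q_4 = 12·853 + 273 = 10509 → 368123/10509
APPEND 33: p_5 = 33·368123 + 29880 = 12177939, q_5 = 33·10509 + 853 = 347650 → 12177939/347650
APPEND 46: p_6 = 46·12177939 + 368123 = 560553317, q_6 = 46·347650 + 10509 = 16002409 → 560553317/16002409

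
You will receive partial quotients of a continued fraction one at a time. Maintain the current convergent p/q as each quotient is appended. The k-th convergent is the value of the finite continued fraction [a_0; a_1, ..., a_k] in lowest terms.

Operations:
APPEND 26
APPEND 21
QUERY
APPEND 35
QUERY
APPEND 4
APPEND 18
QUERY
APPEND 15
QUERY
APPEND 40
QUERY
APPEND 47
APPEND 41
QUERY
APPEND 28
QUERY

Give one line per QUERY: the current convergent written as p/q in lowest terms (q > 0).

APPEND 26: p_0 = 26·1 + 0 = 26, q_0 = 26·0 + 1 = 1 → 26/1
APPEND 21: p_1 = 21·26 + 1 = 547, q_1 = 21·1 + 0 = 21 → 547/21
APPEND 35: p_2 = 35·547 + 26 = 19171, q_2 = 35·21 + 1 = 736 → 19171/736
APPEND 4: p_3 = 4·19171 + 547 = 77231, q_3 = 4·736 + 21 = 2965 → 77231/2965
APPEND 18: p_4 = 18·77231 + 19171 = 1409329, q_4 = 18·2965 + 736 = 54106 → 1409329/54106
APPEND 15: p_5 = 15·1409329 + 77231 = 21217166, q_5 = 15·54106 + 2965 = 814555 → 21217166/814555
APPEND 40: p_6 = 40·21217166 + 1409329 = 850095969, q_6 = 40·814555 + 54106 = 32636306 → 850095969/32636306
APPEND 47: p_7 = 47·850095969 + 21217166 = 39975727709, q_7 = 47·32636306 + 814555 = 1534720937 → 39975727709/1534720937
APPEND 41: p_8 = 41·39975727709 + 850095969 = 1639854932038, q_8 = 41·1534720937 + 32636306 = 62956194723 → 1639854932038/62956194723
APPEND 28: p_9 = 28·1639854932038 + 39975727709 = 45955913824773, q_9 = 28·62956194723 + 1534720937 = 1764308173181 → 45955913824773/1764308173181

547/21
19171/736
1409329/54106
21217166/814555
850095969/32636306
1639854932038/62956194723
45955913824773/1764308173181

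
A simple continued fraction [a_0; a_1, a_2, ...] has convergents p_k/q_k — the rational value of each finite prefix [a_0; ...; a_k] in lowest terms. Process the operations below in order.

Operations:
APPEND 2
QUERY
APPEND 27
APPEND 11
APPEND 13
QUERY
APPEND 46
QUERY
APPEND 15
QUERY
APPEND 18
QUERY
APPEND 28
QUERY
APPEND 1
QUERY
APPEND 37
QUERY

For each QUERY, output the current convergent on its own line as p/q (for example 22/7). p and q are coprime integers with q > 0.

APPEND 2: p_0 = 2·1 + 0 = 2, q_0 = 2·0 + 1 = 1 → 2/1
APPEND 27: p_1 = 27·2 + 1 = 55, q_1 = 27·1 + 0 = 27 → 55/27
APPEND 11: p_2 = 11·55 + 2 = 607, q_2 = 11·27 + 1 = 298 → 607/298
APPEND 13: p_3 = 13·607 + 55 = 7946, q_3 = 13·298 + 27 = 3901 → 7946/3901
APPEND 46: p_4 = 46·7946 + 607 = 366123, q_4 = 46·3901 + 298 = 179744 → 366123/179744
APPEND 15: p_5 = 15·366123 + 7946 = 5499791, q_5 = 15·179744 + 3901 = 2700061 → 5499791/2700061
APPEND 18: p_6 = 18·5499791 + 366123 = 99362361, q_6 = 18·2700061 + 179744 = 48780842 → 99362361/48780842
APPEND 28: p_7 = 28·99362361 + 5499791 = 2787645899, q_7 = 28·48780842 + 2700061 = 1368563637 → 2787645899/1368563637
APPEND 1: p_8 = 1·2787645899 + 99362361 = 2887008260, q_8 = 1·1368563637 + 48780842 = 1417344479 → 2887008260/1417344479
APPEND 37: p_9 = 37·2887008260 + 2787645899 = 109606951519, q_9 = 37·1417344479 + 1368563637 = 53810309360 → 109606951519/53810309360

2/1
7946/3901
366123/179744
5499791/2700061
99362361/48780842
2787645899/1368563637
2887008260/1417344479
109606951519/53810309360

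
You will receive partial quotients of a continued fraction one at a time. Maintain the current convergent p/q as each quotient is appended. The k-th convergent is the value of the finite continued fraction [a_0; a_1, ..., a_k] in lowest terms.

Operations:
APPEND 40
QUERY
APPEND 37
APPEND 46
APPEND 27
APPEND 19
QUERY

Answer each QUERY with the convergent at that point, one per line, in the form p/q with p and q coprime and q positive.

APPEND 40: p_0 = 40·1 + 0 = 40, q_0 = 40·0 + 1 = 1 → 40/1
APPEND 37: p_1 = 37·40 + 1 = 1481, q_1 = 37·1 + 0 = 37 → 1481/37
APPEND 46: p_2 = 46·1481 + 40 = 68166, q_2 = 46·37 + 1 = 1703 → 68166/1703
APPEND 27: p_3 = 27·68166 + 1481 = 1841963, q_3 = 27·1703 + 37 = 46018 → 1841963/46018
APPEND 19: p_4 = 19·1841963 + 68166 = 35065463, q_4 = 19·46018 + 1703 = 876045 → 35065463/876045

40/1
35065463/876045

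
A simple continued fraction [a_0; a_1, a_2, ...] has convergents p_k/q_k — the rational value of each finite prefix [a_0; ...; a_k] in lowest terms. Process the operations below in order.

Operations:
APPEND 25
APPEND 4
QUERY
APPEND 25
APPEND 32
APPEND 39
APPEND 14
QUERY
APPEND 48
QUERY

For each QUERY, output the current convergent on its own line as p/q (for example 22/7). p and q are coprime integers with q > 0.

101/4
44726147/1771506
2150043945/85158593

APPEND 25: p_0 = 25·1 + 0 = 25, q_0 = 25·0 + 1 = 1 → 25/1
APPEND 4: p_1 = 4·25 + 1 = 101, q_1 = 4·1 + 0 = 4 → 101/4
APPEND 25: p_2 = 25·101 + 25 = 2550, q_2 = 25·4 + 1 = 101 → 2550/101
APPEND 32: p_3 = 32·2550 + 101 = 81701, q_3 = 32·101 + 4 = 3236 → 81701/3236
APPEND 39: p_4 = 39·81701 + 2550 = 3188889, q_4 = 39·3236 + 101 = 126305 → 3188889/126305
APPEND 14: p_5 = 14·3188889 + 81701 = 44726147, q_5 = 14·126305 + 3236 = 1771506 → 44726147/1771506
APPEND 48: p_6 = 48·44726147 + 3188889 = 2150043945, q_6 = 48·1771506 + 126305 = 85158593 → 2150043945/85158593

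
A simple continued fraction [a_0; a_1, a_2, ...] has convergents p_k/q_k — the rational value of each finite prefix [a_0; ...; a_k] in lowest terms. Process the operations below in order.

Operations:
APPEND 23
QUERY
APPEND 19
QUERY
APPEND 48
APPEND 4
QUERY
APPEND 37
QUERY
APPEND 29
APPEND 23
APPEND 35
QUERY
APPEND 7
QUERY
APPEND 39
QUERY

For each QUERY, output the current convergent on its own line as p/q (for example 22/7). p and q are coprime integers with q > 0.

APPEND 23: p_0 = 23·1 + 0 = 23, q_0 = 23·0 + 1 = 1 → 23/1
APPEND 19: p_1 = 19·23 + 1 = 438, q_1 = 19·1 + 0 = 19 → 438/19
APPEND 48: p_2 = 48·438 + 23 = 21047, q_2 = 48·19 + 1 = 913 → 21047/913
APPEND 4: p_3 = 4·21047 + 438 = 84626, q_3 = 4·913 + 19 = 3671 → 84626/3671
APPEND 37: p_4 = 37·84626 + 21047 = 3152209, q_4 = 37·3671 + 913 = 136740 → 3152209/136740
APPEND 29: p_5 = 29·3152209 + 84626 = 91498687, q_5 = 29·136740 + 3671 = 3969131 → 91498687/3969131
APPEND 23: p_6 = 23·91498687 + 3152209 = 2107622010, q_6 = 23·3969131 + 136740 = 91426753 → 2107622010/91426753
APPEND 35: p_7 = 35·2107622010 + 91498687 = 73858269037, q_7 = 35·91426753 + 3969131 = 3203905486 → 73858269037/3203905486
APPEND 7: p_8 = 7·73858269037 + 2107622010 = 519115505269, q_8 = 7·3203905486 + 91426753 = 22518765155 → 519115505269/22518765155
APPEND 39: p_9 = 39·519115505269 + 73858269037 = 20319362974528, q_9 = 39·22518765155 + 3203905486 = 881435746531 → 20319362974528/881435746531

23/1
438/19
84626/3671
3152209/136740
73858269037/3203905486
519115505269/22518765155
20319362974528/881435746531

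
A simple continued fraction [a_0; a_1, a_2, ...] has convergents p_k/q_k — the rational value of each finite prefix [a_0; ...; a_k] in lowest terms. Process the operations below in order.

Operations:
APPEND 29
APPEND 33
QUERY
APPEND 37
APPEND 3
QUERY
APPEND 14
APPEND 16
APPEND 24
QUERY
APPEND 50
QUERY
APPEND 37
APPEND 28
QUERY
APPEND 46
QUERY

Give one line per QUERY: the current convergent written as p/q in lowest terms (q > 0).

958/33
107383/3699
595029437/20496856
29776200625/1025694627
30894580872361/1064219240167
1422253034581168/48992056245737

APPEND 29: p_0 = 29·1 + 0 = 29, q_0 = 29·0 + 1 = 1 → 29/1
APPEND 33: p_1 = 33·29 + 1 = 958, q_1 = 33·1 + 0 = 33 → 958/33
APPEND 37: p_2 = 37·958 + 29 = 35475, q_2 = 37·33 + 1 = 1222 → 35475/1222
APPEND 3: p_3 = 3·35475 + 958 = 107383, q_3 = 3·1222 + 33 = 3699 → 107383/3699
APPEND 14: p_4 = 14·107383 + 35475 = 1538837, q_4 = 14·3699 + 1222 = 53008 → 1538837/53008
APPEND 16: p_5 = 16·1538837 + 107383 = 24728775, q_5 = 16·53008 + 3699 = 851827 → 24728775/851827
APPEND 24: p_6 = 24·24728775 + 1538837 = 595029437, q_6 = 24·851827 + 53008 = 20496856 → 595029437/20496856
APPEND 50: p_7 = 50·595029437 + 24728775 = 29776200625, q_7 = 50·20496856 + 851827 = 1025694627 → 29776200625/1025694627
APPEND 37: p_8 = 37·29776200625 + 595029437 = 1102314452562, q_8 = 37·1025694627 + 20496856 = 37971198055 → 1102314452562/37971198055
APPEND 28: p_9 = 28·1102314452562 + 29776200625 = 30894580872361, q_9 = 28·37971198055 + 1025694627 = 1064219240167 → 30894580872361/1064219240167
APPEND 46: p_10 = 46·30894580872361 + 1102314452562 = 1422253034581168, q_10 = 46·1064219240167 + 37971198055 = 48992056245737 → 1422253034581168/48992056245737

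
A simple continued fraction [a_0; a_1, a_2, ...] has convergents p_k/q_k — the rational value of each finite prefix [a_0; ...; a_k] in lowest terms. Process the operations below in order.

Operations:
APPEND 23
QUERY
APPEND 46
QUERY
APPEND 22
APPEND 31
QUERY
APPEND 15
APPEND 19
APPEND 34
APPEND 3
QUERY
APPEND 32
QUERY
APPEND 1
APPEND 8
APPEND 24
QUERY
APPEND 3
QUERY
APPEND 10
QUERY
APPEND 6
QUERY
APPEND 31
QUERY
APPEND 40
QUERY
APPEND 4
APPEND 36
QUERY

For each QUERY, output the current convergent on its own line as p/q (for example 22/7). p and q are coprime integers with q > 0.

23/1
1059/46
724010/31449
21406176190/929825327
692063860157/30061347686
154309249658739/6702768735973
469327573127150/20386296939709
4847584980930239/210565738133063
29554837458708584/1283780725738087
921047546200896343/40007768236013760
36871456685494562304/1601594510166288487
5379518931059943802428/233671483630608325975

APPEND 23: p_0 = 23·1 + 0 = 23, q_0 = 23·0 + 1 = 1 → 23/1
APPEND 46: p_1 = 46·23 + 1 = 1059, q_1 = 46·1 + 0 = 46 → 1059/46
APPEND 22: p_2 = 22·1059 + 23 = 23321, q_2 = 22·46 + 1 = 1013 → 23321/1013
APPEND 31: p_3 = 31·23321 + 1059 = 724010, q_3 = 31·1013 + 46 = 31449 → 724010/31449
APPEND 15: p_4 = 15·724010 + 23321 = 10883471, q_4 = 15·31449 + 1013 = 472748 → 10883471/472748
APPEND 19: p_5 = 19·10883471 + 724010 = 207509959, q_5 = 19·472748 + 31449 = 9013661 → 207509959/9013661
APPEND 34: p_6 = 34·207509959 + 10883471 = 7066222077, q_6 = 34·9013661 + 472748 = 306937222 → 7066222077/306937222
APPEND 3: p_7 = 3·7066222077 + 207509959 = 21406176190, q_7 = 3·306937222 + 9013661 = 929825327 → 21406176190/929825327
APPEND 32: p_8 = 32·21406176190 + 7066222077 = 692063860157, q_8 = 32·929825327 + 306937222 = 30061347686 → 692063860157/30061347686
APPEND 1: p_9 = 1·692063860157 + 21406176190 = 713470036347, q_9 = 1·30061347686 + 929825327 = 30991173013 → 713470036347/30991173013
APPEND 8: p_10 = 8·713470036347 + 692063860157 = 6399824150933, q_10 = 8·30991173013 + 30061347686 = 277990731790 → 6399824150933/277990731790
APPEND 24: p_11 = 24·6399824150933 + 713470036347 = 154309249658739, q_11 = 24·277990731790 + 30991173013 = 6702768735973 → 154309249658739/6702768735973
APPEND 3: p_12 = 3·154309249658739 + 6399824150933 = 469327573127150, q_12 = 3·6702768735973 + 277990731790 = 20386296939709 → 469327573127150/20386296939709
APPEND 10: p_13 = 10·469327573127150 + 154309249658739 = 4847584980930239, q_13 = 10·20386296939709 + 6702768735973 = 210565738133063 → 4847584980930239/210565738133063
APPEND 6: p_14 = 6·4847584980930239 + 469327573127150 = 29554837458708584, q_14 = 6·210565738133063 + 20386296939709 = 1283780725738087 → 29554837458708584/1283780725738087
APPEND 31: p_15 = 31·29554837458708584 + 4847584980930239 = 921047546200896343, q_15 = 31·1283780725738087 + 210565738133063 = 40007768236013760 → 921047546200896343/40007768236013760
APPEND 40: p_16 = 40·921047546200896343 + 29554837458708584 = 36871456685494562304, q_16 = 40·40007768236013760 + 1283780725738087 = 1601594510166288487 → 36871456685494562304/1601594510166288487
APPEND 4: p_17 = 4·36871456685494562304 + 921047546200896343 = 148406874288179145559, q_17 = 4·1601594510166288487 + 40007768236013760 = 6446385808901167708 → 148406874288179145559/6446385808901167708
APPEND 36: p_18 = 36·148406874288179145559 + 36871456685494562304 = 5379518931059943802428, q_18 = 36·6446385808901167708 + 1601594510166288487 = 233671483630608325975 → 5379518931059943802428/233671483630608325975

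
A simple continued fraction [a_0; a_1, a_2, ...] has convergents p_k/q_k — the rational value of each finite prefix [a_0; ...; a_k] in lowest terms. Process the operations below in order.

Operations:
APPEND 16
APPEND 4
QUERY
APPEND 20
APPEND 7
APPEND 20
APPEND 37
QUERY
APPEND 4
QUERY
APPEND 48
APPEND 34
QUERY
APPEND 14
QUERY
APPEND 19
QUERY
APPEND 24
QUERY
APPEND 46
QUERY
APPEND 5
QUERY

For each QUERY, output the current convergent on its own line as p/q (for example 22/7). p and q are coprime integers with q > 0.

65/4
6922949/426108
27878652/1715933
45761218982/2816606261
642002163993/39515278546
12243802334849/753606898635
294493258200369/18126080845786
13558933679551823/834553325804791
68089161655959484/4190892709869741

APPEND 16: p_0 = 16·1 + 0 = 16, q_0 = 16·0 + 1 = 1 → 16/1
APPEND 4: p_1 = 4·16 + 1 = 65, q_1 = 4·1 + 0 = 4 → 65/4
APPEND 20: p_2 = 20·65 + 16 = 1316, q_2 = 20·4 + 1 = 81 → 1316/81
APPEND 7: p_3 = 7·1316 + 65 = 9277, q_3 = 7·81 + 4 = 571 → 9277/571
APPEND 20: p_4 = 20·9277 + 1316 = 186856, q_4 = 20·571 + 81 = 11501 → 186856/11501
APPEND 37: p_5 = 37·186856 + 9277 = 6922949, q_5 = 37·11501 + 571 = 426108 → 6922949/426108
APPEND 4: p_6 = 4·6922949 + 186856 = 27878652, q_6 = 4·426108 + 11501 = 1715933 → 27878652/1715933
APPEND 48: p_7 = 48·27878652 + 6922949 = 1345098245, q_7 = 48·1715933 + 426108 = 82790892 → 1345098245/82790892
APPEND 34: p_8 = 34·1345098245 + 27878652 = 45761218982, q_8 = 34·82790892 + 1715933 = 2816606261 → 45761218982/2816606261
APPEND 14: p_9 = 14·45761218982 + 1345098245 = 642002163993, q_9 = 14·2816606261 + 82790892 = 39515278546 → 642002163993/39515278546
APPEND 19: p_10 = 19·642002163993 + 45761218982 = 12243802334849, q_10 = 19·39515278546 + 2816606261 = 753606898635 → 12243802334849/753606898635
APPEND 24: p_11 = 24·12243802334849 + 642002163993 = 294493258200369, q_11 = 24·753606898635 + 39515278546 = 18126080845786 → 294493258200369/18126080845786
APPEND 46: p_12 = 46·294493258200369 + 12243802334849 = 13558933679551823, q_12 = 46·18126080845786 + 753606898635 = 834553325804791 → 13558933679551823/834553325804791
APPEND 5: p_13 = 5·13558933679551823 + 294493258200369 = 68089161655959484, q_13 = 5·834553325804791 + 18126080845786 = 4190892709869741 → 68089161655959484/4190892709869741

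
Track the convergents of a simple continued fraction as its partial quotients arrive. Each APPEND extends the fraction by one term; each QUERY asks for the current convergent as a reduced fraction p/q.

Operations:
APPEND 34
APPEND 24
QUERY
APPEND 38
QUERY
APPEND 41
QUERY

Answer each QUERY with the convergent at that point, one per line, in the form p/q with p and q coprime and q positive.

APPEND 34: p_0 = 34·1 + 0 = 34, q_0 = 34·0 + 1 = 1 → 34/1
APPEND 24: p_1 = 24·34 + 1 = 817, q_1 = 24·1 + 0 = 24 → 817/24
APPEND 38: p_2 = 38·817 + 34 = 31080, q_2 = 38·24 + 1 = 913 → 31080/913
APPEND 41: p_3 = 41·31080 + 817 = 1275097, q_3 = 41·913 + 24 = 37457 → 1275097/37457

817/24
31080/913
1275097/37457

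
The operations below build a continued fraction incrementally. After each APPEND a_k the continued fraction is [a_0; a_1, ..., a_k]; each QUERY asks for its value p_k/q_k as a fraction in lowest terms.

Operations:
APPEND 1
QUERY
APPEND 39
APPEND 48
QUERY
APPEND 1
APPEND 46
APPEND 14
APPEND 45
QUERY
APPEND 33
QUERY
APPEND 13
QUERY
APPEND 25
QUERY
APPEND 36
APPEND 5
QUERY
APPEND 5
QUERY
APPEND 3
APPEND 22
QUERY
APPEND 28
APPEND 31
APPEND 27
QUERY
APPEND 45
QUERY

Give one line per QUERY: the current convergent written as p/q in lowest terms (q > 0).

1/1
1921/1873
58220382/56765615
1922564345/1874524757
25051556867/24425587456
628211486020/612514211157
113831536753955/110987200156697
591798348823362/577010937972593
42154783179752264/41101451247611065
991841183552302179982/967057804029425938803
44669544332460882761877/43553375445078777570376

APPEND 1: p_0 = 1·1 + 0 = 1, q_0 = 1·0 + 1 = 1 → 1/1
APPEND 39: p_1 = 39·1 + 1 = 40, q_1 = 39·1 + 0 = 39 → 40/39
APPEND 48: p_2 = 48·40 + 1 = 1921, q_2 = 48·39 + 1 = 1873 → 1921/1873
APPEND 1: p_3 = 1·1921 + 40 = 1961, q_3 = 1·1873 + 39 = 1912 → 1961/1912
APPEND 46: p_4 = 46·1961 + 1921 = 92127, q_4 = 46·1912 + 1873 = 89825 → 92127/89825
APPEND 14: p_5 = 14·92127 + 1961 = 1291739, q_5 = 14·89825 + 1912 = 1259462 → 1291739/1259462
APPEND 45: p_6 = 45·1291739 + 92127 = 58220382, q_6 = 45·1259462 + 89825 = 56765615 → 58220382/56765615
APPEND 33: p_7 = 33·58220382 + 1291739 = 1922564345, q_7 = 33·56765615 + 1259462 = 1874524757 → 1922564345/1874524757
APPEND 13: p_8 = 13·1922564345 + 58220382 = 25051556867, q_8 = 13·1874524757 + 56765615 = 24425587456 → 25051556867/24425587456
APPEND 25: p_9 = 25·25051556867 + 1922564345 = 628211486020, q_9 = 25·24425587456 + 1874524757 = 612514211157 → 628211486020/612514211157
APPEND 36: p_10 = 36·628211486020 + 25051556867 = 22640665053587, q_10 = 36·612514211157 + 24425587456 = 22074937189108 → 22640665053587/22074937189108
APPEND 5: p_11 = 5·22640665053587 + 628211486020 = 113831536753955, q_11 = 5·22074937189108 + 612514211157 = 110987200156697 → 113831536753955/110987200156697
APPEND 5: p_12 = 5·113831536753955 + 22640665053587 = 591798348823362, q_12 = 5·110987200156697 + 22074937189108 = 577010937972593 → 591798348823362/577010937972593
APPEND 3: p_13 = 3·591798348823362 + 113831536753955 = 1889226583224041, q_13 = 3·577010937972593 + 110987200156697 = 1842020014074476 → 1889226583224041/1842020014074476
APPEND 22: p_14 = 22·1889226583224041 + 591798348823362 = 42154783179752264, q_14 = 22·1842020014074476 + 577010937972593 = 41101451247611065 → 42154783179752264/41101451247611065
APPEND 28: p_15 = 28·42154783179752264 + 1889226583224041 = 1182223155616287433, q_15 = 28·41101451247611065 + 1842020014074476 = 1152682654947184296 → 1182223155616287433/1152682654947184296
APPEND 31: p_16 = 31·1182223155616287433 + 42154783179752264 = 36691072607284662687, q_16 = 31·1152682654947184296 + 41101451247611065 = 35774263754610324241 → 36691072607284662687/35774263754610324241
APPEND 27: p_17 = 27·36691072607284662687 + 1182223155616287433 = 991841183552302179982, q_17 = 27·35774263754610324241 + 1152682654947184296 = 967057804029425938803 → 991841183552302179982/967057804029425938803
APPEND 45: p_18 = 45·991841183552302179982 + 36691072607284662687 = 44669544332460882761877, q_18 = 45·967057804029425938803 + 35774263754610324241 = 43553375445078777570376 → 44669544332460882761877/43553375445078777570376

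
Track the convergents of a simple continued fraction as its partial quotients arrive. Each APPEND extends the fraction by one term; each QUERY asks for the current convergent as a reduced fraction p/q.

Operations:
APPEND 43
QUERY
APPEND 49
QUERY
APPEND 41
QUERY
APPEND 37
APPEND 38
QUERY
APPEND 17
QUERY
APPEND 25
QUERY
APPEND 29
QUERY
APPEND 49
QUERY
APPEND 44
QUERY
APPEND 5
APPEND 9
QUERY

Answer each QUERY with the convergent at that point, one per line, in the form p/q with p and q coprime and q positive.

APPEND 43: p_0 = 43·1 + 0 = 43, q_0 = 43·0 + 1 = 1 → 43/1
APPEND 49: p_1 = 49·43 + 1 = 2108, q_1 = 49·1 + 0 = 49 → 2108/49
APPEND 41: p_2 = 41·2108 + 43 = 86471, q_2 = 41·49 + 1 = 2010 → 86471/2010
APPEND 37: p_3 = 37·86471 + 2108 = 3201535, q_3 = 37·2010 + 49 = 74419 → 3201535/74419
APPEND 38: p_4 = 38·3201535 + 86471 = 121744801, q_4 = 38·74419 + 2010 = 2829932 → 121744801/2829932
APPEND 17: p_5 = 17·121744801 + 3201535 = 2072863152, q_5 = 17·2829932 + 74419 = 48183263 → 2072863152/48183263
APPEND 25: p_6 = 25·2072863152 + 121744801 = 51943323601, q_6 = 25·48183263 + 2829932 = 1207411507 → 51943323601/1207411507
APPEND 29: p_7 = 29·51943323601 + 2072863152 = 1508429247581, q_7 = 29·1207411507 + 48183263 = 35063116966 → 1508429247581/35063116966
APPEND 49: p_8 = 49·1508429247581 + 51943323601 = 73964976455070, q_8 = 49·35063116966 + 1207411507 = 1719300142841 → 73964976455070/1719300142841
APPEND 44: p_9 = 44·73964976455070 + 1508429247581 = 3255967393270661, q_9 = 44·1719300142841 + 35063116966 = 75684269401970 → 3255967393270661/75684269401970
APPEND 5: p_10 = 5·3255967393270661 + 73964976455070 = 16353801942808375, q_10 = 5·75684269401970 + 1719300142841 = 380140647152691 → 16353801942808375/380140647152691
APPEND 9: p_11 = 9·16353801942808375 + 3255967393270661 = 150440184878546036, q_11 = 9·380140647152691 + 75684269401970 = 3496950093776189 → 150440184878546036/3496950093776189

43/1
2108/49
86471/2010
121744801/2829932
2072863152/48183263
51943323601/1207411507
1508429247581/35063116966
73964976455070/1719300142841
3255967393270661/75684269401970
150440184878546036/3496950093776189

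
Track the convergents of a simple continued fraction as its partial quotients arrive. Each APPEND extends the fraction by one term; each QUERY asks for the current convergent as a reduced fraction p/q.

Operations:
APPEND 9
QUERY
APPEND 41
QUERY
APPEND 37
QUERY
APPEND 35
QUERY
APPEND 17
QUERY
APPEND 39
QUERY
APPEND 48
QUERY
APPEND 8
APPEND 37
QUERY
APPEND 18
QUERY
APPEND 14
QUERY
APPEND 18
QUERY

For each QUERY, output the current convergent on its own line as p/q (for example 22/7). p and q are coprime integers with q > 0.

9/1
370/41
13699/1518
479835/53171
8170894/905425
319144701/35364746
15327116542/1698413233
4563961966911/505737225803
82274251481435/9116892735064
1156403482707001/128142235516699
20897536940207453/2315677132035646

APPEND 9: p_0 = 9·1 + 0 = 9, q_0 = 9·0 + 1 = 1 → 9/1
APPEND 41: p_1 = 41·9 + 1 = 370, q_1 = 41·1 + 0 = 41 → 370/41
APPEND 37: p_2 = 37·370 + 9 = 13699, q_2 = 37·41 + 1 = 1518 → 13699/1518
APPEND 35: p_3 = 35·13699 + 370 = 479835, q_3 = 35·1518 + 41 = 53171 → 479835/53171
APPEND 17: p_4 = 17·479835 + 13699 = 8170894, q_4 = 17·53171 + 1518 = 905425 → 8170894/905425
APPEND 39: p_5 = 39·8170894 + 479835 = 319144701, q_5 = 39·905425 + 53171 = 35364746 → 319144701/35364746
APPEND 48: p_6 = 48·319144701 + 8170894 = 15327116542, q_6 = 48·35364746 + 905425 = 1698413233 → 15327116542/1698413233
APPEND 8: p_7 = 8·15327116542 + 319144701 = 122936077037, q_7 = 8·1698413233 + 35364746 = 13622670610 → 122936077037/13622670610
APPEND 37: p_8 = 37·122936077037 + 15327116542 = 4563961966911, q_8 = 37·13622670610 + 1698413233 = 505737225803 → 4563961966911/505737225803
APPEND 18: p_9 = 18·4563961966911 + 122936077037 = 82274251481435, q_9 = 18·505737225803 + 13622670610 = 9116892735064 → 82274251481435/9116892735064
APPEND 14: p_10 = 14·82274251481435 + 4563961966911 = 1156403482707001, q_10 = 14·9116892735064 + 505737225803 = 128142235516699 → 1156403482707001/128142235516699
APPEND 18: p_11 = 18·1156403482707001 + 82274251481435 = 20897536940207453, q_11 = 18·128142235516699 + 9116892735064 = 2315677132035646 → 20897536940207453/2315677132035646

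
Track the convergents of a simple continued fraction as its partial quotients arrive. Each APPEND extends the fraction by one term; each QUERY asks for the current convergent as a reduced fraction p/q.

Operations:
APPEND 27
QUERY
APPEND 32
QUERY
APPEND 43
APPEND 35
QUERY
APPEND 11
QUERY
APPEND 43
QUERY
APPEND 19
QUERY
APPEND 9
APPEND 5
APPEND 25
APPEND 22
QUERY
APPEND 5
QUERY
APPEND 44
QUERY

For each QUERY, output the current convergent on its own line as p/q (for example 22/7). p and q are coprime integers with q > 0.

27/1
865/32
1303635/48227
14377207/531874
619523536/22918809
11785324391/435989245
302764743103176/11200554806873
1527560966450585/56510973339254
67515447266928916/2497683381734049

APPEND 27: p_0 = 27·1 + 0 = 27, q_0 = 27·0 + 1 = 1 → 27/1
APPEND 32: p_1 = 32·27 + 1 = 865, q_1 = 32·1 + 0 = 32 → 865/32
APPEND 43: p_2 = 43·865 + 27 = 37222, q_2 = 43·32 + 1 = 1377 → 37222/1377
APPEND 35: p_3 = 35·37222 + 865 = 1303635, q_3 = 35·1377 + 32 = 48227 → 1303635/48227
APPEND 11: p_4 = 11·1303635 + 37222 = 14377207, q_4 = 11·48227 + 1377 = 531874 → 14377207/531874
APPEND 43: p_5 = 43·14377207 + 1303635 = 619523536, q_5 = 43·531874 + 48227 = 22918809 → 619523536/22918809
APPEND 19: p_6 = 19·619523536 + 14377207 = 11785324391, q_6 = 19·22918809 + 531874 = 435989245 → 11785324391/435989245
APPEND 9: p_7 = 9·11785324391 + 619523536 = 106687443055, q_7 = 9·435989245 + 22918809 = 3946822014 → 106687443055/3946822014
APPEND 5: p_8 = 5·106687443055 + 11785324391 = 545222539666, q_8 = 5·3946822014 + 435989245 = 20170099315 → 545222539666/20170099315
APPEND 25: p_9 = 25·545222539666 + 106687443055 = 13737250934705, q_9 = 25·20170099315 + 3946822014 = 508199304889 → 13737250934705/508199304889
APPEND 22: p_10 = 22·13737250934705 + 545222539666 = 302764743103176, q_10 = 22·508199304889 + 20170099315 = 11200554806873 → 302764743103176/11200554806873
APPEND 5: p_11 = 5·302764743103176 + 13737250934705 = 1527560966450585, q_11 = 5·11200554806873 + 508199304889 = 56510973339254 → 1527560966450585/56510973339254
APPEND 44: p_12 = 44·1527560966450585 + 302764743103176 = 67515447266928916, q_12 = 44·56510973339254 + 11200554806873 = 2497683381734049 → 67515447266928916/2497683381734049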